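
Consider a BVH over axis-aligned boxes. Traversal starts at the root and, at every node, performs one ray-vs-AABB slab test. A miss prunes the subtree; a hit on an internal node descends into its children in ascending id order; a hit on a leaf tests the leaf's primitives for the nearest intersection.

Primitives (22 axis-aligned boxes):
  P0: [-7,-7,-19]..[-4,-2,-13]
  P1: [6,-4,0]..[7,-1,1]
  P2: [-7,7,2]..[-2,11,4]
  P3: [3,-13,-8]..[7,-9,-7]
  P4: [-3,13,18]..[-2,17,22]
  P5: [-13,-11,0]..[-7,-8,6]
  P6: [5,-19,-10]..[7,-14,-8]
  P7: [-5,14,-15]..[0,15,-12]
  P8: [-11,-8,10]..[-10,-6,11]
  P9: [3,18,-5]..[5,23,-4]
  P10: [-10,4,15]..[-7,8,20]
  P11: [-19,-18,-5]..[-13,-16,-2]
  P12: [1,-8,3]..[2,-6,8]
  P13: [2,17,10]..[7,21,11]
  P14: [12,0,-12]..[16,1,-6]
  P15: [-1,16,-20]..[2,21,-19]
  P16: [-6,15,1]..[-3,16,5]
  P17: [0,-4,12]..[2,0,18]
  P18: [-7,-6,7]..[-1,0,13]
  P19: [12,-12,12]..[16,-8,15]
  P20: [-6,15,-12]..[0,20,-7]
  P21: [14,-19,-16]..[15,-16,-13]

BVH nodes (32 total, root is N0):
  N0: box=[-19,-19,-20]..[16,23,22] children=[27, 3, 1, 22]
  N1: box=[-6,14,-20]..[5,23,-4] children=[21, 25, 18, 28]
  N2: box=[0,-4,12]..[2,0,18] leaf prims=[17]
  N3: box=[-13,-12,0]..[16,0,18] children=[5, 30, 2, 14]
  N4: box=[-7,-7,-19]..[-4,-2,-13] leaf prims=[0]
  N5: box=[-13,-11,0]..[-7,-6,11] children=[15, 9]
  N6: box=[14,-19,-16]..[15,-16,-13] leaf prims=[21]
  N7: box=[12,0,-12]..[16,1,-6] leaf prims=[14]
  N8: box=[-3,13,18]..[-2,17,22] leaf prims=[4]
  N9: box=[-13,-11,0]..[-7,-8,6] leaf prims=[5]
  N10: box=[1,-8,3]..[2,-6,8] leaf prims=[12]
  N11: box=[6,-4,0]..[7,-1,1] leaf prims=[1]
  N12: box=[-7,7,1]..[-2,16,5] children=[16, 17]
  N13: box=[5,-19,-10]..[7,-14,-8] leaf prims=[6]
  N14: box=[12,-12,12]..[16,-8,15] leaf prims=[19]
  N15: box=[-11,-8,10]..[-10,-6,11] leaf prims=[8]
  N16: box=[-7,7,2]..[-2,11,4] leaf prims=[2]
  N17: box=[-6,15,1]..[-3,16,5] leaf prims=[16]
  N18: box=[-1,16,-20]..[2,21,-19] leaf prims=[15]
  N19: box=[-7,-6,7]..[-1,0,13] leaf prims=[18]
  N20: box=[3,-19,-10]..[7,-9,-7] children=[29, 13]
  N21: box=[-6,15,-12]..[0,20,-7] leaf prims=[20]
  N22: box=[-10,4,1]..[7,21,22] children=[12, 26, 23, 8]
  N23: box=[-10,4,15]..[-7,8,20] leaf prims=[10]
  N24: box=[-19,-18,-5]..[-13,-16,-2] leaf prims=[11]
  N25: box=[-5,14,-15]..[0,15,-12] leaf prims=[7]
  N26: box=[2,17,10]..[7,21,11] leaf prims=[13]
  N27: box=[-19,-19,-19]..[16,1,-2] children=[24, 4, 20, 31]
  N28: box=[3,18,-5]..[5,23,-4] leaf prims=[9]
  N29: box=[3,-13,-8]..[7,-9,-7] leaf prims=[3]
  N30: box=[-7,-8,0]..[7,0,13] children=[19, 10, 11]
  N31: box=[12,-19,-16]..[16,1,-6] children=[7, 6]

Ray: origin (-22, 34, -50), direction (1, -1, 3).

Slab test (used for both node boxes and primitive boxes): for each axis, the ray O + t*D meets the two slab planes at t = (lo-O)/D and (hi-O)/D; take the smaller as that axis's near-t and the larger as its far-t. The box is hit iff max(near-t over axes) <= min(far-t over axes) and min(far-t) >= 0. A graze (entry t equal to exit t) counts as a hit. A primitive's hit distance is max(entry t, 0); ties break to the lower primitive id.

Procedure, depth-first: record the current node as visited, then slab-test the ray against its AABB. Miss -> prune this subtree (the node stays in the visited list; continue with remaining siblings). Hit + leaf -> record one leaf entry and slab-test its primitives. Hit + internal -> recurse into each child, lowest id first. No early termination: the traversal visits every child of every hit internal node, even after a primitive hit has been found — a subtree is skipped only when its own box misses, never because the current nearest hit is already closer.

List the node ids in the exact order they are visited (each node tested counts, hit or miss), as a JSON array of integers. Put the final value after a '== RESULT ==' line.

Trace the traversal:
N0 x:[3,38] y:[11,53] z:[10,24] -> hit [11,24], descend [1, 3, 22, 27]
  N1 x:[16,27] y:[11,20] z:[10,46/3] -> miss, prune
  N3 x:[9,38] y:[34,46] z:[50/3,68/3] -> miss, prune
  N22 x:[12,29] y:[13,30] z:[17,24] -> hit [17,24], descend [8, 12, 23, 26]
    N8 x:[19,20] y:[17,21] z:[68/3,24] -> miss, prune
    N12 x:[15,20] y:[18,27] z:[17,55/3] -> hit [18,55/3], descend [16, 17]
      N16 x:[15,20] y:[23,27] z:[52/3,18] -> miss, prune
      N17 x:[16,19] y:[18,19] z:[17,55/3] -> hit [18,55/3] leaf, test {P16@t=18}
    N23 x:[12,15] y:[26,30] z:[65/3,70/3] -> miss, prune
    N26 x:[24,29] y:[13,17] z:[20,61/3] -> miss, prune
  N27 x:[3,38] y:[33,53] z:[31/3,16] -> miss, prune

Visited [0, 1, 3, 22, 8, 12, 16, 17, 23, 26, 27]. Tests: 11 box, 1 leaf. Nearest: P16.

== RESULT ==
[0, 1, 3, 22, 8, 12, 16, 17, 23, 26, 27]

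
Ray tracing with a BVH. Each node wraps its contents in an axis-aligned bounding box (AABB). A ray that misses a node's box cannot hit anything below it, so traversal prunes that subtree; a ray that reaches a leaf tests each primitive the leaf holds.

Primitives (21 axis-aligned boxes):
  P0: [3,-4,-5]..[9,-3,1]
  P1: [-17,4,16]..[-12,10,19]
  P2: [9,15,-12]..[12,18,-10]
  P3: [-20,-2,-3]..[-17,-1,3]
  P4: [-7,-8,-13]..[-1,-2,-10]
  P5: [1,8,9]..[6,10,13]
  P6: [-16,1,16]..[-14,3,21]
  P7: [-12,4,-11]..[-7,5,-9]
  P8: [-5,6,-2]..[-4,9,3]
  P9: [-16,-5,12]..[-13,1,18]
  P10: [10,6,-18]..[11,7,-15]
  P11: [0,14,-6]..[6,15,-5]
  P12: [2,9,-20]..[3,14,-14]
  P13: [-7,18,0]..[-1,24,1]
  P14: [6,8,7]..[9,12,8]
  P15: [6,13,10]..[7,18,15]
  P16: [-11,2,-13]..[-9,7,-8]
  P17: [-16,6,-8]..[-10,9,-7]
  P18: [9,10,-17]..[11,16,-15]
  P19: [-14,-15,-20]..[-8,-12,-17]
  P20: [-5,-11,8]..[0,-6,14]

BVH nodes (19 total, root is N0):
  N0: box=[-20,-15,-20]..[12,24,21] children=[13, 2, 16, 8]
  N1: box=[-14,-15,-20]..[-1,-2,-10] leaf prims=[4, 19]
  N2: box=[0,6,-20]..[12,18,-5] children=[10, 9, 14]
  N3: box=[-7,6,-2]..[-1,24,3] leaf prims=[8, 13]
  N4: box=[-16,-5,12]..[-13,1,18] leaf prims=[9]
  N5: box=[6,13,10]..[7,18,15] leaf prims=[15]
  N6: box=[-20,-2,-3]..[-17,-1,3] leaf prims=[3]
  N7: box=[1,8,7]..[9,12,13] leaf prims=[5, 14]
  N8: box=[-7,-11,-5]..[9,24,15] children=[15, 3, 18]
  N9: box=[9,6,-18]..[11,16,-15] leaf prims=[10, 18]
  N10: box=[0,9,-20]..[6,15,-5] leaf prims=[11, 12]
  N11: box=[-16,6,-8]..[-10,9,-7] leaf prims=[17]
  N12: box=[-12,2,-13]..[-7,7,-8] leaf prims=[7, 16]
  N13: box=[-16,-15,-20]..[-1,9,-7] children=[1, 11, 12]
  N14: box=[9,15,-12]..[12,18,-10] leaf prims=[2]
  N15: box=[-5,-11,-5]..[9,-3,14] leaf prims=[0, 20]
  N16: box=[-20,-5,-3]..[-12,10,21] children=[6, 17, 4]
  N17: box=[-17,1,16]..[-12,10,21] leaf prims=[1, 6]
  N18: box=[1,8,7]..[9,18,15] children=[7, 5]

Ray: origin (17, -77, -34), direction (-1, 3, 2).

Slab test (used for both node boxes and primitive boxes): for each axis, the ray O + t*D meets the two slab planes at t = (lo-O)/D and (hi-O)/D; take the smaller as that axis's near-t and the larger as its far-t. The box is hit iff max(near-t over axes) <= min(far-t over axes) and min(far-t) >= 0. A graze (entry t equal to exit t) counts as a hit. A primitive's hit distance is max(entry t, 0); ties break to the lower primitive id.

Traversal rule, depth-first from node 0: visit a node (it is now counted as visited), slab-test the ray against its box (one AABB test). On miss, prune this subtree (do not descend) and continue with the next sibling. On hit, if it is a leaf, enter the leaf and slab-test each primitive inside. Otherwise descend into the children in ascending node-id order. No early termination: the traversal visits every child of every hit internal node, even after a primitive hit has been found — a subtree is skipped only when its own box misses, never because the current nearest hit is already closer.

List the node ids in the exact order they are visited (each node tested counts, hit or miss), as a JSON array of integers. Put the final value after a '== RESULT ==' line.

Traverse from the root:
N0 x:[5,37] y:[62/3,101/3] z:[7,55/2] -> hit [62/3,55/2], descend [2, 8, 13, 16]
  N2 x:[5,17] y:[83/3,95/3] z:[7,29/2] -> miss, prune
  N8 x:[8,24] y:[22,101/3] z:[29/2,49/2] -> hit [22,24], descend [3, 15, 18]
    N3 x:[18,24] y:[83/3,101/3] z:[16,37/2] -> miss, prune
    N15 x:[8,22] y:[22,74/3] z:[29/2,24] -> hit [22,22] leaf, test {P0(miss), P20@t=22}
    N18 x:[8,16] y:[85/3,95/3] z:[41/2,49/2] -> miss, prune
  N13 x:[18,33] y:[62/3,86/3] z:[7,27/2] -> miss, prune
  N16 x:[29,37] y:[24,29] z:[31/2,55/2] -> miss, prune

8 AABB tests over nodes [0, 2, 8, 3, 15, 18, 13, 16]; 1 leaf entered; closest P20.

== RESULT ==
[0, 2, 8, 3, 15, 18, 13, 16]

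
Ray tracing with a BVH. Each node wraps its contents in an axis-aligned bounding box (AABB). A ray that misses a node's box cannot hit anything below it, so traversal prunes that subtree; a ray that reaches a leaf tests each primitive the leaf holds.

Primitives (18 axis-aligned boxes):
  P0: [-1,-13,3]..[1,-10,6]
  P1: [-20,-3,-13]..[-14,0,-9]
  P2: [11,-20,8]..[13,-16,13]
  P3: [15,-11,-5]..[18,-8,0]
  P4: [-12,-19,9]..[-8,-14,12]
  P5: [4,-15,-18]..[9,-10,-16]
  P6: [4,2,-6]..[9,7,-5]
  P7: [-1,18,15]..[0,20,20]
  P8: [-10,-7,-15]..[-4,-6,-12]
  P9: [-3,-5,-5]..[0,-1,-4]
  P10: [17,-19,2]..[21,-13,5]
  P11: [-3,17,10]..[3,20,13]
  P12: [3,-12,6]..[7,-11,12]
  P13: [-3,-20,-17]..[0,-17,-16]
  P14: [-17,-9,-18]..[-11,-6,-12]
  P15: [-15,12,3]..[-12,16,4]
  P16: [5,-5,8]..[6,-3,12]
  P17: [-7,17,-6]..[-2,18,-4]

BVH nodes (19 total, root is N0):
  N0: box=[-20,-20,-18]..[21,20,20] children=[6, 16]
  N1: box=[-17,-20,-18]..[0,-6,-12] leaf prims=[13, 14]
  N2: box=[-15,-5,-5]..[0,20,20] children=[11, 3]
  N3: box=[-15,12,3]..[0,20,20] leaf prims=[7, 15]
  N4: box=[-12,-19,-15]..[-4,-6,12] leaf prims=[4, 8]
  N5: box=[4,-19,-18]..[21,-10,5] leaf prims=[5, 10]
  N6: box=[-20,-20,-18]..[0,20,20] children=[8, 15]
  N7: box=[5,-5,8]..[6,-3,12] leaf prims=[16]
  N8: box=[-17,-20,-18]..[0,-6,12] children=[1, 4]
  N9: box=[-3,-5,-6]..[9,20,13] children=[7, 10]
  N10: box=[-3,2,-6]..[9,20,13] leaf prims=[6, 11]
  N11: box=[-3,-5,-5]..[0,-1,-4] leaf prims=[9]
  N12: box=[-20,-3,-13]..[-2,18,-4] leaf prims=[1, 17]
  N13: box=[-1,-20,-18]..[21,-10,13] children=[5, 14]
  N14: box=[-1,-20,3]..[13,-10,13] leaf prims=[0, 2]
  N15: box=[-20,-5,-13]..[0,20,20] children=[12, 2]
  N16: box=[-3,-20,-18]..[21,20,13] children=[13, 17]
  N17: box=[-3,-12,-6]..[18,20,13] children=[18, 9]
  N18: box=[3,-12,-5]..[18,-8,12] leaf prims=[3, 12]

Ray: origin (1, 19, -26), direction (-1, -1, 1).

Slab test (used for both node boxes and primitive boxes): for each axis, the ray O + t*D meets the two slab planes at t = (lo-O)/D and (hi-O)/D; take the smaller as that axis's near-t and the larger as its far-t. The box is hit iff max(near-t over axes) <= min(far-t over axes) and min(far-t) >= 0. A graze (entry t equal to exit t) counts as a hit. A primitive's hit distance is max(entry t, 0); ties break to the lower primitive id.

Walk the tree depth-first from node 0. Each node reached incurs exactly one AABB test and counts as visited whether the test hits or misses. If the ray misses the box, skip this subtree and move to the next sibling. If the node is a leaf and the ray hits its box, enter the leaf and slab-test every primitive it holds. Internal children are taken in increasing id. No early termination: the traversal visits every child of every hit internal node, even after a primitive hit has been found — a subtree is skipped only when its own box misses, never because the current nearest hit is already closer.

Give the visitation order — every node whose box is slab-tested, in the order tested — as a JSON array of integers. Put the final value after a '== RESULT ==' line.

Walk:
N0 x:[-20,21] y:[-1,39] z:[8,46] -> hit [8,21], descend [6, 16]
  N6 x:[1,21] y:[-1,39] z:[8,46] -> hit [8,21], descend [8, 15]
    N8 x:[1,18] y:[25,39] z:[8,38] -> miss, prune
    N15 x:[1,21] y:[-1,24] z:[13,46] -> hit [13,21], descend [2, 12]
      N2 x:[1,16] y:[-1,24] z:[21,46] -> miss, prune
      N12 x:[3,21] y:[1,22] z:[13,22] -> hit [13,21] leaf, test {P1(miss), P17(miss)}
  N16 x:[-20,4] y:[-1,39] z:[8,39] -> miss, prune

Summary -> nodes [0, 6, 8, 15, 2, 12, 16]; box-tests=7; leaf-entries=1; first=miss

== RESULT ==
[0, 6, 8, 15, 2, 12, 16]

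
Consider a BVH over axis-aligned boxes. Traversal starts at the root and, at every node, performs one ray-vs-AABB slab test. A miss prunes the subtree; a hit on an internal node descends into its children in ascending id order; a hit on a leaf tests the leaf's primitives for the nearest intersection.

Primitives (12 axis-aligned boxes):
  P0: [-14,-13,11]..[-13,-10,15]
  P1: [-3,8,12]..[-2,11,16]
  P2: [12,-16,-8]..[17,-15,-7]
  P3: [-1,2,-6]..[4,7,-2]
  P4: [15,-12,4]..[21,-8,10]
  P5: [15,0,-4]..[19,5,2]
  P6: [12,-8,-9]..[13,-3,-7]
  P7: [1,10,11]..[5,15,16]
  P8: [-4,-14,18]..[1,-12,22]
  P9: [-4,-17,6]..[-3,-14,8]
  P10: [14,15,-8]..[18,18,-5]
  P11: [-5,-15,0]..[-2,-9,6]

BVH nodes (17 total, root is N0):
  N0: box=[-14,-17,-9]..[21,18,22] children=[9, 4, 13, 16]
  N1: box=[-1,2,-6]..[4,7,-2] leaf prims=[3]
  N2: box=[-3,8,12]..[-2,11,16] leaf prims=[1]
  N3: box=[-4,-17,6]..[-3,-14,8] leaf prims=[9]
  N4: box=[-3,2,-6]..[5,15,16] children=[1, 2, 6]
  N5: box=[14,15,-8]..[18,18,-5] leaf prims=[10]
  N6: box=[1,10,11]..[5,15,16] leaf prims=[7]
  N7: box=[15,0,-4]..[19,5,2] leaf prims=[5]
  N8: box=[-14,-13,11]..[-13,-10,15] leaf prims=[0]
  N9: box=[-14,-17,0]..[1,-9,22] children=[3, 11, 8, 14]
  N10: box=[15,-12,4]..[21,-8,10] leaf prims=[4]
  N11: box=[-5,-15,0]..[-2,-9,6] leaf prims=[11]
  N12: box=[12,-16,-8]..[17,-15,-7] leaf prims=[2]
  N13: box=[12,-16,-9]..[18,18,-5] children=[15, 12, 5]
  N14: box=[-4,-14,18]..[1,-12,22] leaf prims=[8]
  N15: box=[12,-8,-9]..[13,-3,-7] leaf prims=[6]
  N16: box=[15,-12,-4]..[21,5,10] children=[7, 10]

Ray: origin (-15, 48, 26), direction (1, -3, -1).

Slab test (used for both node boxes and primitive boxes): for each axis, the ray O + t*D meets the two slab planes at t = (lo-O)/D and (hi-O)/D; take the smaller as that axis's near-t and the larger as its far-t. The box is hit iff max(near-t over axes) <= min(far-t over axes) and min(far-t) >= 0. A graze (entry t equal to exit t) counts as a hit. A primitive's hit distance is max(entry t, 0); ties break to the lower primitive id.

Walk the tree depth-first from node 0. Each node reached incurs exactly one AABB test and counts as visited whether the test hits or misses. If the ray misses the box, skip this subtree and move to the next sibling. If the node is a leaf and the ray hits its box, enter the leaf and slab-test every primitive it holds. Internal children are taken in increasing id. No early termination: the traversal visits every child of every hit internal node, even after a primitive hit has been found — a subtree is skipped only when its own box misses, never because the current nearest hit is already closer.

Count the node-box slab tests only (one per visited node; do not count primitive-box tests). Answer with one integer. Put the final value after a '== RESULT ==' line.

Traverse from the root:
N0 x:[1,36] y:[10,65/3] z:[4,35] -> hit [10,65/3], descend [4, 9, 13, 16]
  N4 x:[12,20] y:[11,46/3] z:[10,32] -> hit [12,46/3], descend [1, 2, 6]
    N1 x:[14,19] y:[41/3,46/3] z:[28,32] -> miss, prune
    N2 x:[12,13] y:[37/3,40/3] z:[10,14] -> hit [37/3,13] leaf, test {P1@t=37/3}
    N6 x:[16,20] y:[11,38/3] z:[10,15] -> miss, prune
  N9 x:[1,16] y:[19,65/3] z:[4,26] -> miss, prune
  N13 x:[27,33] y:[10,64/3] z:[31,35] -> miss, prune
  N16 x:[30,36] y:[43/3,20] z:[16,30] -> miss, prune

Summary -> nodes [0, 4, 1, 2, 6, 9, 13, 16]; box-tests=8; leaf-entries=1; first=P1

== RESULT ==
8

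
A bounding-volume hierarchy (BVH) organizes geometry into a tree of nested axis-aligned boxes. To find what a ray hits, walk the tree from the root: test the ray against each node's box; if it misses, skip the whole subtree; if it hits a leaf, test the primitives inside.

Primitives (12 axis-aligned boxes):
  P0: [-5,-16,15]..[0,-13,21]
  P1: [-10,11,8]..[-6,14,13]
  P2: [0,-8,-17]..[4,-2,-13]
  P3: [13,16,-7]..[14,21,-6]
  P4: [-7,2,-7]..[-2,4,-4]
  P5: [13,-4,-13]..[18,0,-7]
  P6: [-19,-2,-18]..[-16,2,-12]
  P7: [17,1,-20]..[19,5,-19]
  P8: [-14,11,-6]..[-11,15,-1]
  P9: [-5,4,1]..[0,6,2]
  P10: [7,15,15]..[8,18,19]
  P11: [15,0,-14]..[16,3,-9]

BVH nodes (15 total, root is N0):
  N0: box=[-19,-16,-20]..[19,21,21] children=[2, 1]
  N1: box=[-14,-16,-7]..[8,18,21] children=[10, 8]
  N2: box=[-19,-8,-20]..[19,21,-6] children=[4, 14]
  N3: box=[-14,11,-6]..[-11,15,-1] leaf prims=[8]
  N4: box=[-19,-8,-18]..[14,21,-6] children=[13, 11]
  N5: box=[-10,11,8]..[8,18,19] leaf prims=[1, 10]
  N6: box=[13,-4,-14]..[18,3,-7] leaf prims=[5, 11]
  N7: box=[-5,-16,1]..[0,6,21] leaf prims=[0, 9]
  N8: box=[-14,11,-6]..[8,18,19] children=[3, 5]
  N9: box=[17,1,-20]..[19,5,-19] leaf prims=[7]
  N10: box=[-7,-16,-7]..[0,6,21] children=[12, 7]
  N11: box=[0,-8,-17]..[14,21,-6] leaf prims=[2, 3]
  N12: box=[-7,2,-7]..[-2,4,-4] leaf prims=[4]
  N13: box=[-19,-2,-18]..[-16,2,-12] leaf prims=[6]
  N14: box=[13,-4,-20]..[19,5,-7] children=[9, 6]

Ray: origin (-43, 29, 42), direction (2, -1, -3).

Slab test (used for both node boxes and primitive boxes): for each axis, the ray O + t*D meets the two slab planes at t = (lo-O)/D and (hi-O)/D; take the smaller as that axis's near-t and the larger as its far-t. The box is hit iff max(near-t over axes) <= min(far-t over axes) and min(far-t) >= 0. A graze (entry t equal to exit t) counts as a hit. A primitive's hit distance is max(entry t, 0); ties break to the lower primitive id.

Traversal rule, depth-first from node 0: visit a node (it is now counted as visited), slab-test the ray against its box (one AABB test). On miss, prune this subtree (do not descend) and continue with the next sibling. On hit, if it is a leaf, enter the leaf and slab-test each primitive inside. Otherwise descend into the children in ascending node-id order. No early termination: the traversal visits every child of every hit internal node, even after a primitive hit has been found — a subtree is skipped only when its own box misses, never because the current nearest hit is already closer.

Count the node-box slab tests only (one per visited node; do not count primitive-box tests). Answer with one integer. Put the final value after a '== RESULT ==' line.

Traverse from the root:
N0 x:[12,31] y:[8,45] z:[7,62/3] -> hit [12,62/3], descend [1, 2]
  N1 x:[29/2,51/2] y:[11,45] z:[7,49/3] -> hit [29/2,49/3], descend [8, 10]
    N8 x:[29/2,51/2] y:[11,18] z:[23/3,16] -> hit [29/2,16], descend [3, 5]
      N3 x:[29/2,16] y:[14,18] z:[43/3,16] -> hit [29/2,16] leaf, test {P8@t=29/2}
      N5 x:[33/2,51/2] y:[11,18] z:[23/3,34/3] -> miss, prune
    N10 x:[18,43/2] y:[23,45] z:[7,49/3] -> miss, prune
  N2 x:[12,31] y:[8,37] z:[16,62/3] -> hit [16,62/3], descend [4, 14]
    N4 x:[12,57/2] y:[8,37] z:[16,20] -> hit [16,20], descend [11, 13]
      N11 x:[43/2,57/2] y:[8,37] z:[16,59/3] -> miss, prune
      N13 x:[12,27/2] y:[27,31] z:[18,20] -> miss, prune
    N14 x:[28,31] y:[24,33] z:[49/3,62/3] -> miss, prune

Visited [0, 1, 8, 3, 5, 10, 2, 4, 11, 13, 14]. Tests: 11 box, 1 leaf. Nearest: P8.

== RESULT ==
11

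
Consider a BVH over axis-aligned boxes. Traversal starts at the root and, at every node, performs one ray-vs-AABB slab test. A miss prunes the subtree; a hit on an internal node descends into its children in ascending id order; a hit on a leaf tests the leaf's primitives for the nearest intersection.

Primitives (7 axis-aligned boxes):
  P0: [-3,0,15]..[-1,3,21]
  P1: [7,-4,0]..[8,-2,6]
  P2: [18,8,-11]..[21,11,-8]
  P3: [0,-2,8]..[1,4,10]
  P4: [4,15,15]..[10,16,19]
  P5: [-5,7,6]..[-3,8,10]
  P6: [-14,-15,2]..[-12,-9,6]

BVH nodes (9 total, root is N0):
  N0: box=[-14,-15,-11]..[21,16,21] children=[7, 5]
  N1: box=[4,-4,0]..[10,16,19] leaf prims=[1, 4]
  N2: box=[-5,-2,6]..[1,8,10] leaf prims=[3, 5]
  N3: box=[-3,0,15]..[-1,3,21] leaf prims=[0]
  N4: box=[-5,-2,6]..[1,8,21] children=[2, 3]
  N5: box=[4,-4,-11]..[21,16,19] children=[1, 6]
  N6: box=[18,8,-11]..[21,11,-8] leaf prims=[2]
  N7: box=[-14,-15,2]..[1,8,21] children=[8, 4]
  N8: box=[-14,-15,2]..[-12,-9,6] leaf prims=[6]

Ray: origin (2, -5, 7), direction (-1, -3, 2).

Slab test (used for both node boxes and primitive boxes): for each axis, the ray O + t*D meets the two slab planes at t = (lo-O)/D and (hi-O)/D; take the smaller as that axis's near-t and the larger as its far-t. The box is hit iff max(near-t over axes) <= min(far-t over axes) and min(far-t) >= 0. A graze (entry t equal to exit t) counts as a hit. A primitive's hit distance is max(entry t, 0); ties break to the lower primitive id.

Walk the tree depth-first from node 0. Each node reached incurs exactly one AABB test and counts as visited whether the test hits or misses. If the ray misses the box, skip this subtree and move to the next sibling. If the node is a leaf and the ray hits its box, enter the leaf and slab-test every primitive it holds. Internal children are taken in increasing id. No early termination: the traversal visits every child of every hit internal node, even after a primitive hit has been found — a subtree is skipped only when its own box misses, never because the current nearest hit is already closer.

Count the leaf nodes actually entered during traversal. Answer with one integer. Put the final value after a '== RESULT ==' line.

Trace the traversal:
N0 x:[-19,16] y:[-7,10/3] z:[-9,7] -> hit [-7,10/3], descend [5, 7]
  N5 x:[-19,-2] y:[-7,-1/3] z:[-9,6] -> miss, prune
  N7 x:[1,16] y:[-13/3,10/3] z:[-5/2,7] -> hit [1,10/3], descend [4, 8]
    N4 x:[1,7] y:[-13/3,-1] z:[-1/2,7] -> miss, prune
    N8 x:[14,16] y:[4/3,10/3] z:[-5/2,-1/2] -> miss, prune

Visited [0, 5, 7, 4, 8]. Tests: 5 box, 0 leaf. Nearest: miss.

== RESULT ==
0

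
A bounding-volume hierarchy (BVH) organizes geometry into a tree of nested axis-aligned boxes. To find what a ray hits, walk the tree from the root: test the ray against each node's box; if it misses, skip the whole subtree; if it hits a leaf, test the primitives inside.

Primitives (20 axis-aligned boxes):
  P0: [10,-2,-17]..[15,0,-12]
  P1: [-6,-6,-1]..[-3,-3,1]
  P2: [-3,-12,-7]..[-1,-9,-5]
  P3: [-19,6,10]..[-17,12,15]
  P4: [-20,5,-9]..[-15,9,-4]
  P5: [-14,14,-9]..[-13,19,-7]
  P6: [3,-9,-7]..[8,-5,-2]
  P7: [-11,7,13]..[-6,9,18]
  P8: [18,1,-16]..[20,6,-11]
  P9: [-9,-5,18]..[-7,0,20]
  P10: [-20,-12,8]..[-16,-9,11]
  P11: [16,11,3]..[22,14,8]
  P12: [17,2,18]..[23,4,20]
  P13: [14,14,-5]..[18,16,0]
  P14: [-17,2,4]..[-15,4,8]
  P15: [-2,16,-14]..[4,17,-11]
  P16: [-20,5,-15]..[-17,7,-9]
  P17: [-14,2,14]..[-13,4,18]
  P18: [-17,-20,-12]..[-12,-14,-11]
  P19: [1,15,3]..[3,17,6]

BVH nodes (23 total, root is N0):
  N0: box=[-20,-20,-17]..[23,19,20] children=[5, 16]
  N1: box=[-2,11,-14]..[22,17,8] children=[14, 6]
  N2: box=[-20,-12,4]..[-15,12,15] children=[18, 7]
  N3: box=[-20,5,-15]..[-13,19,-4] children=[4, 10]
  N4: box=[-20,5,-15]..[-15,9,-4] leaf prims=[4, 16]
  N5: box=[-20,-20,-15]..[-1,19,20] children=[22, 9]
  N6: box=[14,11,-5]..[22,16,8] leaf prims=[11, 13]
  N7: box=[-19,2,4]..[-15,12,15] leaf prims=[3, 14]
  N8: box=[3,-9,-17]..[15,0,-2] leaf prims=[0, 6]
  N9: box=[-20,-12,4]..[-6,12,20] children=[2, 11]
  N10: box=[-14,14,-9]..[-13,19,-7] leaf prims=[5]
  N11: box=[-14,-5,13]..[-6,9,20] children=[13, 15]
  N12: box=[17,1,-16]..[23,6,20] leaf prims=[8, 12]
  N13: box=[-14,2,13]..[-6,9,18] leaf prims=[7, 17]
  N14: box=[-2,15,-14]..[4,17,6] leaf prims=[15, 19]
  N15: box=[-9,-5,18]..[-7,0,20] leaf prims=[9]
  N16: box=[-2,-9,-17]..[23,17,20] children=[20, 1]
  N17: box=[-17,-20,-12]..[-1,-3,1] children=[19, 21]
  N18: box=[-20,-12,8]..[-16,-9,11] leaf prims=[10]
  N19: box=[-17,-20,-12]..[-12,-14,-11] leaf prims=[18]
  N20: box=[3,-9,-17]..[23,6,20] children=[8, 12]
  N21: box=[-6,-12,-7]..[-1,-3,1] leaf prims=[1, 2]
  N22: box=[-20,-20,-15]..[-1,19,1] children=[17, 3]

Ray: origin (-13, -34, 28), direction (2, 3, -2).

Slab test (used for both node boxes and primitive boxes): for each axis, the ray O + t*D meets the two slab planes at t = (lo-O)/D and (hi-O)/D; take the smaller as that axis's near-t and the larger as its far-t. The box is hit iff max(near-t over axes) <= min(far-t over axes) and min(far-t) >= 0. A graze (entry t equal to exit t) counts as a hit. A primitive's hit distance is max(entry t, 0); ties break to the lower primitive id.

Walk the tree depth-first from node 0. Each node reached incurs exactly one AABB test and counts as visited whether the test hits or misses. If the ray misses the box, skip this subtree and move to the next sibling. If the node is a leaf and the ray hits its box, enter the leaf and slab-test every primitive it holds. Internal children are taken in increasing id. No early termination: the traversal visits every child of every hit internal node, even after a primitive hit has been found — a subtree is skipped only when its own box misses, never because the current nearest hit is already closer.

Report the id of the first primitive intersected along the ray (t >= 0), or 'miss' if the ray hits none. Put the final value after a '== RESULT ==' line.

Traverse from the root:
N0 x:[-7/2,18] y:[14/3,53/3] z:[4,45/2] -> hit [14/3,53/3], descend [5, 16]
  N5 x:[-7/2,6] y:[14/3,53/3] z:[4,43/2] -> hit [14/3,6], descend [9, 22]
    N9 x:[-7/2,7/2] y:[22/3,46/3] z:[4,12] -> miss, prune
    N22 x:[-7/2,6] y:[14/3,53/3] z:[27/2,43/2] -> miss, prune
  N16 x:[11/2,18] y:[25/3,17] z:[4,45/2] -> hit [25/3,17], descend [1, 20]
    N1 x:[11/2,35/2] y:[15,17] z:[10,21] -> hit [15,17], descend [6, 14]
      N6 x:[27/2,35/2] y:[15,50/3] z:[10,33/2] -> hit [15,33/2] leaf, test {P11(miss), P13(miss)}
      N14 x:[11/2,17/2] y:[49/3,17] z:[11,21] -> miss, prune
    N20 x:[8,18] y:[25/3,40/3] z:[4,45/2] -> hit [25/3,40/3], descend [8, 12]
      N8 x:[8,14] y:[25/3,34/3] z:[15,45/2] -> miss, prune
      N12 x:[15,18] y:[35/3,40/3] z:[4,22] -> miss, prune

11 AABB tests over nodes [0, 5, 9, 22, 16, 1, 6, 14, 20, 8, 12]; 1 leaf entered; closest miss.

== RESULT ==
miss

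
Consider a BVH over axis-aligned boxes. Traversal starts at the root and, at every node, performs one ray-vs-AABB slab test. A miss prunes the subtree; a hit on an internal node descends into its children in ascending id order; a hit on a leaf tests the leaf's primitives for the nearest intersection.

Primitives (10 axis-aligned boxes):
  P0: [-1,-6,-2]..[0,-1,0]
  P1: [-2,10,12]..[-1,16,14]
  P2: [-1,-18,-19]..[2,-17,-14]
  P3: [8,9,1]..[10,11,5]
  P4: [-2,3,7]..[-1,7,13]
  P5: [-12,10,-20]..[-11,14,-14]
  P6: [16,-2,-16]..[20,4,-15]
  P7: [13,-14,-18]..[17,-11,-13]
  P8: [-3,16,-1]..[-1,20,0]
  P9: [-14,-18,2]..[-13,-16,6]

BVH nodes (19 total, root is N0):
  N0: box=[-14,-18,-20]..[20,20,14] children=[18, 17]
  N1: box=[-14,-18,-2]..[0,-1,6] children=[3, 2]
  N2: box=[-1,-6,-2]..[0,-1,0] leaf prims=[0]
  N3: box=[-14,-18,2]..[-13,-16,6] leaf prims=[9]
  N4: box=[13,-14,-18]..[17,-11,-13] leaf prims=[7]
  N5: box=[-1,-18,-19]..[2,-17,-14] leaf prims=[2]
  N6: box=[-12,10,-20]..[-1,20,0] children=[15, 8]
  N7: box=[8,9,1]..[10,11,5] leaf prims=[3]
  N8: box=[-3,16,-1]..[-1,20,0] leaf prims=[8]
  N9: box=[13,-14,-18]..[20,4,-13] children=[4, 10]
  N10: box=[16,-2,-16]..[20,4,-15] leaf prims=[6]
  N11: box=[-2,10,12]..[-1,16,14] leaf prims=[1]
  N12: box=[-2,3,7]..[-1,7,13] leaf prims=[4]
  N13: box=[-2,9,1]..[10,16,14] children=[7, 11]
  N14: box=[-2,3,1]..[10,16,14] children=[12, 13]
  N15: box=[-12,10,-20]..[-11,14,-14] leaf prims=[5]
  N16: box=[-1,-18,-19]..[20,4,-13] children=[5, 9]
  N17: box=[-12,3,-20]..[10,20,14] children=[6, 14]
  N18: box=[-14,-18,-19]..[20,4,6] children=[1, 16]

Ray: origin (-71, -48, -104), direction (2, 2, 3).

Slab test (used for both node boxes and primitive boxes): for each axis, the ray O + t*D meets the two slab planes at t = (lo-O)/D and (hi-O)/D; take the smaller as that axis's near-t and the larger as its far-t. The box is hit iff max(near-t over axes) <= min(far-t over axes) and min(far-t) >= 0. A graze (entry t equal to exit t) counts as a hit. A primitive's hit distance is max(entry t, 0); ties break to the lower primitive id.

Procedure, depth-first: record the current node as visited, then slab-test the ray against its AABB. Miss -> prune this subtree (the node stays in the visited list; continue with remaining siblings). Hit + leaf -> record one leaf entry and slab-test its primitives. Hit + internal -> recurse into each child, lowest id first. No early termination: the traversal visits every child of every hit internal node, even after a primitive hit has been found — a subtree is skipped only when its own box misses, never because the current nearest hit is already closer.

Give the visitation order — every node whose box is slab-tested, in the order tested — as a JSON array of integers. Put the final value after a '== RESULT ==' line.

Traverse from the root:
N0 x:[57/2,91/2] y:[15,34] z:[28,118/3] -> hit [57/2,34], descend [17, 18]
  N17 x:[59/2,81/2] y:[51/2,34] z:[28,118/3] -> hit [59/2,34], descend [6, 14]
    N6 x:[59/2,35] y:[29,34] z:[28,104/3] -> hit [59/2,34], descend [8, 15]
      N8 x:[34,35] y:[32,34] z:[103/3,104/3] -> miss, prune
      N15 x:[59/2,30] y:[29,31] z:[28,30] -> hit [59/2,30] leaf, test {P5@t=59/2}
    N14 x:[69/2,81/2] y:[51/2,32] z:[35,118/3] -> miss, prune
  N18 x:[57/2,91/2] y:[15,26] z:[85/3,110/3] -> miss, prune

Summary -> nodes [0, 17, 6, 8, 15, 14, 18]; box-tests=7; leaf-entries=1; first=P5

== RESULT ==
[0, 17, 6, 8, 15, 14, 18]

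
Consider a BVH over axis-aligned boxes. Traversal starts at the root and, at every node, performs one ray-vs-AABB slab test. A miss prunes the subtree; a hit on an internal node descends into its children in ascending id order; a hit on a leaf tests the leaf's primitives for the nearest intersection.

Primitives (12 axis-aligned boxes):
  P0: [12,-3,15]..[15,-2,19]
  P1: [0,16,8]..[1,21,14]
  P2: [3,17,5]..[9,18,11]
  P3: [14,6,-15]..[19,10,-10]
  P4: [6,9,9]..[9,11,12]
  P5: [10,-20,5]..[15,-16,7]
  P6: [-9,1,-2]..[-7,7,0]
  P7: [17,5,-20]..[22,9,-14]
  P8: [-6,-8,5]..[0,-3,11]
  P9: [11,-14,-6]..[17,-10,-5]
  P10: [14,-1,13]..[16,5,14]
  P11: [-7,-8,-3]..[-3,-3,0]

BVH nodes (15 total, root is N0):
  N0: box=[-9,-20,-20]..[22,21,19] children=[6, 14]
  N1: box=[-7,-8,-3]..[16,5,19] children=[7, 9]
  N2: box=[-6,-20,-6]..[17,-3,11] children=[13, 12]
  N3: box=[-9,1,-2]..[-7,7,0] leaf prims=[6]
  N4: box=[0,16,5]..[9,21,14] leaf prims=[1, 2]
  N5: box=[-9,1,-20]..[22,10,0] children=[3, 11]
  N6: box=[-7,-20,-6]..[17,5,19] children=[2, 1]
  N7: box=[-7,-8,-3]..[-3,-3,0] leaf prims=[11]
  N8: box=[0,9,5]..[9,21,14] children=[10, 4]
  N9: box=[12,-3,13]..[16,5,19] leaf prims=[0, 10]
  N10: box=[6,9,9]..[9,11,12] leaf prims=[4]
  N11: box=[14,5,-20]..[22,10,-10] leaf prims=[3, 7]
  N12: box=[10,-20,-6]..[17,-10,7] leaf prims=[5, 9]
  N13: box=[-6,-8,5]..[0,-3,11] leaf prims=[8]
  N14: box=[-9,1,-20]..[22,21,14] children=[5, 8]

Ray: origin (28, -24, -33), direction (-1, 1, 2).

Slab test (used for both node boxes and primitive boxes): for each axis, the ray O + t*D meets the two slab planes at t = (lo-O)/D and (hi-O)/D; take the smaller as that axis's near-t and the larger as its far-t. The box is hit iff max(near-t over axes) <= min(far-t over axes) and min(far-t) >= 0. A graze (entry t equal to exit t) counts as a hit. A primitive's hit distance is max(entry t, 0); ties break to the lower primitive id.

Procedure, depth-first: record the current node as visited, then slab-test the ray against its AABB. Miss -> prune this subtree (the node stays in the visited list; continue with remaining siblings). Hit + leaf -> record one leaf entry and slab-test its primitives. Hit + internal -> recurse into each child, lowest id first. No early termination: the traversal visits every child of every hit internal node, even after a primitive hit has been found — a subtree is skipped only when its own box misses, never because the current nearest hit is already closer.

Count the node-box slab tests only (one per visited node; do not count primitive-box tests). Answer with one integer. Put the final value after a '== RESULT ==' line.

Traverse from the root:
N0 x:[6,37] y:[4,45] z:[13/2,26] -> hit [13/2,26], descend [6, 14]
  N6 x:[11,35] y:[4,29] z:[27/2,26] -> hit [27/2,26], descend [1, 2]
    N1 x:[12,35] y:[16,29] z:[15,26] -> hit [16,26], descend [7, 9]
      N7 x:[31,35] y:[16,21] z:[15,33/2] -> miss, prune
      N9 x:[12,16] y:[21,29] z:[23,26] -> miss, prune
    N2 x:[11,34] y:[4,21] z:[27/2,22] -> hit [27/2,21], descend [12, 13]
      N12 x:[11,18] y:[4,14] z:[27/2,20] -> hit [27/2,14] leaf, test {P5(miss), P9@t=27/2}
      N13 x:[28,34] y:[16,21] z:[19,22] -> miss, prune
  N14 x:[6,37] y:[25,45] z:[13/2,47/2] -> miss, prune

order=[0, 6, 1, 7, 9, 2, 12, 13, 14]  |boxes|=9  |leaves|=1  hit=P9

== RESULT ==
9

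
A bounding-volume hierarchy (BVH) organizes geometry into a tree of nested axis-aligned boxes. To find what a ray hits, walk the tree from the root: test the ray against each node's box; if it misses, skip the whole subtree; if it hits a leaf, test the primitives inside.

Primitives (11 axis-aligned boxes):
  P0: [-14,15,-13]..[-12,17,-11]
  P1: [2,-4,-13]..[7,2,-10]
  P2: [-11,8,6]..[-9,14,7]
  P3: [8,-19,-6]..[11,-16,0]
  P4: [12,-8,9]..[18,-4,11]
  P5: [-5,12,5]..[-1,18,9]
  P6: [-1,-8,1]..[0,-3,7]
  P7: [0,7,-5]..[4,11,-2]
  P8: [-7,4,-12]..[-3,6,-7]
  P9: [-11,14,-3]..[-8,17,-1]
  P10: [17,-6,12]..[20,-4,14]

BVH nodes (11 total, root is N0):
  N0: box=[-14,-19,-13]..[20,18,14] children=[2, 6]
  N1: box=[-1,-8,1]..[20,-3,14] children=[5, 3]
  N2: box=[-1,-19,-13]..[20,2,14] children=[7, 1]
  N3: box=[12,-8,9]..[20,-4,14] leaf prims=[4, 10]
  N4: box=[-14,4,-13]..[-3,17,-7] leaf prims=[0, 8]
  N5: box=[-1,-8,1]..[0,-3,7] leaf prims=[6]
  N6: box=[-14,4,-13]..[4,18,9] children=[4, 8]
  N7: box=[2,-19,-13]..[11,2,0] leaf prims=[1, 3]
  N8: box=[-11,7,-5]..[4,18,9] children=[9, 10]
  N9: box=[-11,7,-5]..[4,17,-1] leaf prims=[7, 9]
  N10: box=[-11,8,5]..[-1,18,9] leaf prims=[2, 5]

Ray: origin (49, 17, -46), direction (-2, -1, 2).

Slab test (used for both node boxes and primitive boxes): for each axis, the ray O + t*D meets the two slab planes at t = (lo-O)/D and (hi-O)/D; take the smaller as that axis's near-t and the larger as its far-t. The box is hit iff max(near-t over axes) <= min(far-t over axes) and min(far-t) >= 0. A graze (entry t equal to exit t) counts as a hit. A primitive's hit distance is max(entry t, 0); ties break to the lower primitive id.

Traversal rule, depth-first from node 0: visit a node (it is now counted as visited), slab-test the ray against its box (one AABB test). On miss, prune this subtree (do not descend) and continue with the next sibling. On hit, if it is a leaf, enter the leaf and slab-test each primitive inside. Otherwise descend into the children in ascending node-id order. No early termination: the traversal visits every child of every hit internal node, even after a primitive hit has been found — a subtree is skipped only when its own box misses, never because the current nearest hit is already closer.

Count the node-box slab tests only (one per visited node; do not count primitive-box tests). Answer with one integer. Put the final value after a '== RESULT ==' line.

Traverse from the root:
N0 x:[29/2,63/2] y:[-1,36] z:[33/2,30] -> hit [33/2,30], descend [2, 6]
  N2 x:[29/2,25] y:[15,36] z:[33/2,30] -> hit [33/2,25], descend [1, 7]
    N1 x:[29/2,25] y:[20,25] z:[47/2,30] -> hit [47/2,25], descend [3, 5]
      N3 x:[29/2,37/2] y:[21,25] z:[55/2,30] -> miss, prune
      N5 x:[49/2,25] y:[20,25] z:[47/2,53/2] -> hit [49/2,25] leaf, test {P6@t=49/2}
    N7 x:[19,47/2] y:[15,36] z:[33/2,23] -> hit [19,23] leaf, test {P1(miss), P3(miss)}
  N6 x:[45/2,63/2] y:[-1,13] z:[33/2,55/2] -> miss, prune

Visited [0, 2, 1, 3, 5, 7, 6]. Tests: 7 box, 2 leaf. Nearest: P6.

== RESULT ==
7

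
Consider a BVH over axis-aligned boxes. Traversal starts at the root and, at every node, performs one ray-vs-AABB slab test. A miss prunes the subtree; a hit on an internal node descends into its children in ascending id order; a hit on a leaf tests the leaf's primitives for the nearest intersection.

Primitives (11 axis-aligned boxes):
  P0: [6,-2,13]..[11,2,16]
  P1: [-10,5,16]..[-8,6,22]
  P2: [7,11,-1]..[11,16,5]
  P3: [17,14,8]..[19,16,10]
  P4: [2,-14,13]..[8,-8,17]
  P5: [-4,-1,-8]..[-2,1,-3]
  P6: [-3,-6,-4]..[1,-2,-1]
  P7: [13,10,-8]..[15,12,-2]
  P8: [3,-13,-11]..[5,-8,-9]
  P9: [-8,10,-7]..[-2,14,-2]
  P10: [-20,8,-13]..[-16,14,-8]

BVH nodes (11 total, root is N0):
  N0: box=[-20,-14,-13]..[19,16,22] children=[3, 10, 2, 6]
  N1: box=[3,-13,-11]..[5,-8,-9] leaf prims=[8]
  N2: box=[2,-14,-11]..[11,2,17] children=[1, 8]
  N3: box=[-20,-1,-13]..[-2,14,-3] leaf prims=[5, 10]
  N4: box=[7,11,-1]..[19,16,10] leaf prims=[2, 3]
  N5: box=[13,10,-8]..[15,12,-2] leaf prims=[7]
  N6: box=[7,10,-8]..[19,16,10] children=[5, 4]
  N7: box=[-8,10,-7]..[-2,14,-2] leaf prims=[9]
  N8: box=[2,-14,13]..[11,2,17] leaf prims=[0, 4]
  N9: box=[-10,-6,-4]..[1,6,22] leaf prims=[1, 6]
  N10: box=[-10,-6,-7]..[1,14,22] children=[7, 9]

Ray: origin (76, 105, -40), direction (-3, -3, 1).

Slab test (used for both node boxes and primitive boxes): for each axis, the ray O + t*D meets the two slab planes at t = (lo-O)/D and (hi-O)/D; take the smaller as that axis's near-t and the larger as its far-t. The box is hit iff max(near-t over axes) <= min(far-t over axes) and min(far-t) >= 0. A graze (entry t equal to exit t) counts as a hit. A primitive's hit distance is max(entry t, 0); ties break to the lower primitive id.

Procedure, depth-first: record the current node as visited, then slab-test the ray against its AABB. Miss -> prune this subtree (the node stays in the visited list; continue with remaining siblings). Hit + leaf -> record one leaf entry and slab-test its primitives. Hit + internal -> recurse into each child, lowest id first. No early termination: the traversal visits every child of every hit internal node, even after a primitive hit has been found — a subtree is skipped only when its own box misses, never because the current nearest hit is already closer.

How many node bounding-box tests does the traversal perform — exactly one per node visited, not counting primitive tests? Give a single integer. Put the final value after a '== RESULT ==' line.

Walk:
N0 x:[19,32] y:[89/3,119/3] z:[27,62] -> hit [89/3,32], descend [2, 3, 6, 10]
  N2 x:[65/3,74/3] y:[103/3,119/3] z:[29,57] -> miss, prune
  N3 x:[26,32] y:[91/3,106/3] z:[27,37] -> hit [91/3,32] leaf, test {P5(miss), P10@t=92/3}
  N6 x:[19,23] y:[89/3,95/3] z:[32,50] -> miss, prune
  N10 x:[25,86/3] y:[91/3,37] z:[33,62] -> miss, prune

order=[0, 2, 3, 6, 10]  |boxes|=5  |leaves|=1  hit=P10

== RESULT ==
5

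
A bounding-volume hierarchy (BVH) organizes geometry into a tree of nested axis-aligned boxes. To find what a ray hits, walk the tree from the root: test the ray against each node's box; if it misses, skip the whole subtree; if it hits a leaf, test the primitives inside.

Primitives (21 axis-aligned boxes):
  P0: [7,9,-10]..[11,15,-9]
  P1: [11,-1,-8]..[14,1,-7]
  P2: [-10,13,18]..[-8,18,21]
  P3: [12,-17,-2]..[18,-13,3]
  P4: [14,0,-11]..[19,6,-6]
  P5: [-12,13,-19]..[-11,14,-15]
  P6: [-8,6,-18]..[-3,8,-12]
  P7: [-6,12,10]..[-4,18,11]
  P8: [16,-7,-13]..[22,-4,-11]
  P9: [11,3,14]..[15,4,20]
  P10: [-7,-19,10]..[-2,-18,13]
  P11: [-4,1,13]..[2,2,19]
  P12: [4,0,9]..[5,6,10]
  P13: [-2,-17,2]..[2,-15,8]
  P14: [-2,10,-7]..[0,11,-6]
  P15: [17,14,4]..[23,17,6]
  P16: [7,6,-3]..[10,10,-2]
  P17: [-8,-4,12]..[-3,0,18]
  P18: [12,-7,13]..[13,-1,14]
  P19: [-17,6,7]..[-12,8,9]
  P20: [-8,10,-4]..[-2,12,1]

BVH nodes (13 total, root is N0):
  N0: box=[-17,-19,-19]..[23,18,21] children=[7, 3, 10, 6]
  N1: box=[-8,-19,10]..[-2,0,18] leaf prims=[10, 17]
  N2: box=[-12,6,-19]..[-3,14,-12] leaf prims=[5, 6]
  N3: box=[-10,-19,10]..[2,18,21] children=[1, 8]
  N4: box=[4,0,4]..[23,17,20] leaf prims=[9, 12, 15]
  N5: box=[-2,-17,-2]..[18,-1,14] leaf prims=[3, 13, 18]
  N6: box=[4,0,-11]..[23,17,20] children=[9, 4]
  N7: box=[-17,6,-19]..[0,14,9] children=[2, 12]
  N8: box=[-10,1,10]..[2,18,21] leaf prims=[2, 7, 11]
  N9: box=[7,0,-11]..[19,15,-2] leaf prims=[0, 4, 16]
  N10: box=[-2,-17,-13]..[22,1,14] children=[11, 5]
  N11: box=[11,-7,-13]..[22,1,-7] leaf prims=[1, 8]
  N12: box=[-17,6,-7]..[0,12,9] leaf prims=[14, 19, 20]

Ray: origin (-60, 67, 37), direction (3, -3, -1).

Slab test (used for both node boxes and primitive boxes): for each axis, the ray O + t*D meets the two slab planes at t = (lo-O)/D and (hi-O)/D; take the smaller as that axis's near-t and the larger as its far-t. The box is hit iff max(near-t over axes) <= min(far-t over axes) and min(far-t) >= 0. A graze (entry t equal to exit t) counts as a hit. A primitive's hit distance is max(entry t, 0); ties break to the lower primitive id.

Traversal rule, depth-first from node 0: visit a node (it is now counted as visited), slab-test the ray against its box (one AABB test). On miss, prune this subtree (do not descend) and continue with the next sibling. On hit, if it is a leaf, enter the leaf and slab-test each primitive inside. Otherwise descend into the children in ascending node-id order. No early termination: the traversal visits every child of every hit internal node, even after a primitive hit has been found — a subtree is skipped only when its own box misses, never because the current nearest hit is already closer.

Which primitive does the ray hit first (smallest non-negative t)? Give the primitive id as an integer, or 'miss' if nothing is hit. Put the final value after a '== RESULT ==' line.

Traverse from the root:
N0 x:[43/3,83/3] y:[49/3,86/3] z:[16,56] -> hit [49/3,83/3], descend [3, 6, 7, 10]
  N3 x:[50/3,62/3] y:[49/3,86/3] z:[16,27] -> hit [50/3,62/3], descend [1, 8]
    N1 x:[52/3,58/3] y:[67/3,86/3] z:[19,27] -> miss, prune
    N8 x:[50/3,62/3] y:[49/3,22] z:[16,27] -> hit [50/3,62/3] leaf, test {P2@t=50/3, P7(miss), P11(miss)}
  N6 x:[64/3,83/3] y:[50/3,67/3] z:[17,48] -> hit [64/3,67/3], descend [4, 9]
    N4 x:[64/3,83/3] y:[50/3,67/3] z:[17,33] -> hit [64/3,67/3] leaf, test {P9(miss), P12(miss), P15(miss)}
    N9 x:[67/3,79/3] y:[52/3,67/3] z:[39,48] -> miss, prune
  N7 x:[43/3,20] y:[53/3,61/3] z:[28,56] -> miss, prune
  N10 x:[58/3,82/3] y:[22,28] z:[23,50] -> hit [23,82/3], descend [5, 11]
    N5 x:[58/3,26] y:[68/3,28] z:[23,39] -> hit [23,26] leaf, test {P3(miss), P13(miss), P18@t=24}
    N11 x:[71/3,82/3] y:[22,74/3] z:[44,50] -> miss, prune

Visited [0, 3, 1, 8, 6, 4, 9, 7, 10, 5, 11]. Tests: 11 box, 3 leaf. Nearest: P2.

== RESULT ==
2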